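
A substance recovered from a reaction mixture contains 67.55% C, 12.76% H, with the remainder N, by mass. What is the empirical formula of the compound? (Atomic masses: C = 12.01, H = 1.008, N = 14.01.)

Assume 100 g: 67.55 g C, 12.76 g H, 19.69 g N.
Moles — C: 67.55 / 12.01 = 5.624 mol; H: 12.76 / 1.008 = 12.66 mol; N: 19.69 / 14.01 = 1.405 mol
Smallest is N at 1.405 mol; normalising gives C 4.002, H 9.007, N 1.000
≈ 4:9:1 → C4H9N

C4H9N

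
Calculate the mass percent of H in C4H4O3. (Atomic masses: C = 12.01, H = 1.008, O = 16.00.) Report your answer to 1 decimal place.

Molar mass = 4(12.01) + 4(1.008) + 3(16.00) = 100.072 g/mol
Mass of H per mole = 4 × 1.008 = 4.032 g
% H = 4.032 / 100.072 × 100 = 4.0%

4.0%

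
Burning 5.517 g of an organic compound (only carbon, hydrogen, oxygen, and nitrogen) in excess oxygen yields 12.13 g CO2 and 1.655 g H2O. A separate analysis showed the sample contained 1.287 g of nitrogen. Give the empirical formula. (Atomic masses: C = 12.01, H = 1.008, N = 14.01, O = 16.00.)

mol C = 12.13 / 44.01 = 0.2756; mass C = 0.2756 × 12.01 = 3.310 g
mol H = 2 × (1.655 / 18.02) = 0.1837; mass H = 0.1837 × 1.008 = 0.1852 g
mol N = 1.287 / 14.01 = 0.09186
mass O = 5.517 − (4.782) = 0.7347 g → mol O = 0.04592
Smallest is O at 0.04592 mol; normalising gives C 6.003, H 4.000, N 2.001, O 1.000
≈ 6:4:2:1 → C6H4N2O

C6H4N2O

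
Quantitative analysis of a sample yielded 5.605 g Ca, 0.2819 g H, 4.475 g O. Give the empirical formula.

CaH2O2

Moles — Ca: 5.605 / 40.08 = 0.1398 mol; H: 0.2819 / 1.008 = 0.2797 mol; O: 4.475 / 16.00 = 0.2797 mol
Divide by the smallest (0.1398 mol Ca): Ca 1.000, H 2.000, O 2.000
Ratio ≈ 1:2:2, so the empirical formula is CaH2O2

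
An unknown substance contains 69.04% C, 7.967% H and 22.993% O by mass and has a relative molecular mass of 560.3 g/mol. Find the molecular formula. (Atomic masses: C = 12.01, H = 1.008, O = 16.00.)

Assume 100 g: 69.04 g C, 7.967 g H, 22.993 g O.
n(C) = 69.04/12.01 = 5.749, n(H) = 7.967/1.008 = 7.904, n(O) = 22.993/16.00 = 1.437
Divide by the smallest (1.437 mol O): C 4.000, H 5.500, O 1.000
×2: C 8.00, H 11.00, O 2.00 → C8H11O2
Empirical-formula mass = 139.17 g/mol
n = 560.3 / 139.17 = 4.03 ≈ 4
Molecular formula = (C8H11O2)×4 = C32H44O8

C32H44O8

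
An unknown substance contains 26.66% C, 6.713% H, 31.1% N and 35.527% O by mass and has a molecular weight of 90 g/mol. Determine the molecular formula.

C2H6N2O2

Assume 100 g: 26.66 g C, 6.713 g H, 31.1 g N, 35.527 g O.
Moles — C: 26.66 / 12.01 = 2.22 mol; H: 6.713 / 1.008 = 6.66 mol; N: 31.1 / 14.01 = 2.22 mol; O: 35.527 / 16.00 = 2.22 mol
Smallest is C at 2.22 mol; normalising gives C 1.000, H 3.000, N 1.000, O 1.000
Ratio ≈ 1:3:1:1, so the empirical formula is CH3NO
Empirical-formula mass = 45.04 g/mol
n = 90 / 45.04 = 2.00 ≈ 2
Molecular formula = (CH3NO)×2 = C2H6N2O2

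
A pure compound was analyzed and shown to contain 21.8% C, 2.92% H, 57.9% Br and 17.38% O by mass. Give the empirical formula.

C5H8Br2O3

Assume 100 g: 21.8 g C, 2.92 g H, 57.9 g Br, 17.38 g O.
n(C) = 21.8/12.01 = 1.815, n(H) = 2.92/1.008 = 2.897, n(Br) = 57.9/79.90 = 0.7247, n(O) = 17.38/16.00 = 1.086
Divide by the smallest (0.7247 mol Br): C 2.505, H 3.998, Br 1.000, O 1.499
Multiply by 2: C 5.01, H 8.00, Br 2.00, O 3.00 → C5H8Br2O3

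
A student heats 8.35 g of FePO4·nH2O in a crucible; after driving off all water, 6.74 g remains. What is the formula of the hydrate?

FePO4·2H2O

Mass of water lost = 8.35 − 6.74 = 1.61 g → 1.61 / 18.02 = 0.08935 mol H2O
Molar mass of FePO4 = 150.82 g/mol → mol FePO4 = 6.74 / 150.82 = 0.04469
n = 0.08935 / 0.04469 = 2.00 ≈ 2 → FePO4·2H2O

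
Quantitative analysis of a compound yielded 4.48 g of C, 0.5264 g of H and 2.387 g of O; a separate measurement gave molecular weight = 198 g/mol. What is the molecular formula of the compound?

n(C) = 4.48/12.01 = 0.373, n(H) = 0.5264/1.008 = 0.5222, n(O) = 2.387/16.00 = 0.1492
Divide by the smallest (0.1492 mol O): C 2.500, H 3.500, O 1.000
Multiply by 2: C 5.00, H 7.00, O 2.00 → C5H7O2
Empirical-formula mass = 99.11 g/mol
n = 198 / 99.11 = 2.00 ≈ 2
Molecular formula = (C5H7O2)×2 = C10H14O4

C10H14O4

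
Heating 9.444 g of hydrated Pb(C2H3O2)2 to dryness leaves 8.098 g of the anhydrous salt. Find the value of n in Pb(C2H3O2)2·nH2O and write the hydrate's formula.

Pb(C2H3O2)2·3H2O

Mass of water lost = 9.444 − 8.098 = 1.346 g → 1.346 / 18.02 = 0.07469 mol H2O
Molar mass of Pb(C2H3O2)2 = 325.29 g/mol → mol Pb(C2H3O2)2 = 8.098 / 325.29 = 0.02489
n = 0.07469 / 0.02489 = 3.00 ≈ 3 → Pb(C2H3O2)2·3H2O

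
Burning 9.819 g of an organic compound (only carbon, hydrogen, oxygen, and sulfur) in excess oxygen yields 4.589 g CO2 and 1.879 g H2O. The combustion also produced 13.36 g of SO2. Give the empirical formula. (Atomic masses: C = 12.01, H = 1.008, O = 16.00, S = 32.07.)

CH2OS2

mol C = 4.589 / 44.01 = 0.1043; mass C = 0.1043 × 12.01 = 1.252 g
mol H = 2 × (1.879 / 18.02) = 0.2085; mass H = 0.2085 × 1.008 = 0.2102 g
mol S = 13.36 / 64.07 = 0.2085; mass S = 6.687 g
mass O = 9.819 − (8.150) = 1.669 g → mol O = 0.1043
Divide by the smallest (0.1043 mol C): C 1.000, H 2.000, O 1.001, S 2.000
≈ 1:2:1:2 → CH2OS2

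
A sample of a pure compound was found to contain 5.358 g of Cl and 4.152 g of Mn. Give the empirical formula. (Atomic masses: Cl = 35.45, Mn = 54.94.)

Cl2Mn

Moles — Cl: 5.358 / 35.45 = 0.1511 mol; Mn: 4.152 / 54.94 = 0.07557 mol
Smallest is Mn at 0.07557 mol; normalising gives Cl 2.000, Mn 1.000
Ratio ≈ 2:1, so the empirical formula is Cl2Mn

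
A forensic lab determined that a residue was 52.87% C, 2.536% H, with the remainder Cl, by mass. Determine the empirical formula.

Assume 100 g: 52.87 g C, 2.536 g H, 44.594 g Cl.
C: 52.87 g ÷ 12.01 g/mol = 4.402 mol
H: 2.536 g ÷ 1.008 g/mol = 2.516 mol
Cl: 44.594 g ÷ 35.45 g/mol = 1.258 mol
Ratios (÷ 1.258): C 3.500, H 2.000, Cl 1.000
Multiply by 2: C 7.00, H 4.00, Cl 2.00 → C7H4Cl2

C7H4Cl2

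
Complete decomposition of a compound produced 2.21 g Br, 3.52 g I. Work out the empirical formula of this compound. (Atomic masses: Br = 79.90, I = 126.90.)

BrI

Br: 2.21 g ÷ 79.90 g/mol = 0.02766 mol
I: 3.52 g ÷ 126.90 g/mol = 0.02774 mol
Smallest is Br at 0.02766 mol; normalising gives Br 1.000, I 1.003
Ratio ≈ 1:1, so the empirical formula is BrI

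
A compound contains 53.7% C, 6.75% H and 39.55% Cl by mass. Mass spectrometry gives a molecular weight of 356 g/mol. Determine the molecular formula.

C16H24Cl4

Assume 100 g: 53.7 g C, 6.75 g H, 39.55 g Cl.
n(C) = 53.7/12.01 = 4.471, n(H) = 6.75/1.008 = 6.696, n(Cl) = 39.55/35.45 = 1.116
Smallest is Cl at 1.116 mol; normalising gives C 4.008, H 6.002, Cl 1.000
Ratio ≈ 4:6:1, so the empirical formula is C4H6Cl
Empirical-formula mass = 89.54 g/mol
n = 356 / 89.54 = 3.98 ≈ 4
Molecular formula = (C4H6Cl)×4 = C16H24Cl4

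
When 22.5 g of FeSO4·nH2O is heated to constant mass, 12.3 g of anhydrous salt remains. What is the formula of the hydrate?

Mass of water lost = 22.5 − 12.3 = 10.2 g → 10.2 / 18.02 = 0.566 mol H2O
Molar mass of FeSO4 = 151.92 g/mol → mol FeSO4 = 12.3 / 151.92 = 0.08096
n = 0.566 / 0.08096 = 6.99 ≈ 7 → FeSO4·7H2O

FeSO4·7H2O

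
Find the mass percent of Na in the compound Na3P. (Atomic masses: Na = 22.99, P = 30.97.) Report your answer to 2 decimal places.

69.01%

Molar mass = 3(22.99) + 1(30.97) = 99.940 g/mol
Mass of Na per mole = 3 × 22.99 = 68.970 g
% Na = 68.970 / 99.940 × 100 = 69.01%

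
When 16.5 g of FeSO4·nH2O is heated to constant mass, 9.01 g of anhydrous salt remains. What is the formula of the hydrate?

FeSO4·7H2O

Mass of water lost = 16.5 − 9.01 = 7.49 g → 7.49 / 18.02 = 0.4156 mol H2O
Molar mass of FeSO4 = 151.92 g/mol → mol FeSO4 = 9.01 / 151.92 = 0.05931
n = 0.4156 / 0.05931 = 7.01 ≈ 7 → FeSO4·7H2O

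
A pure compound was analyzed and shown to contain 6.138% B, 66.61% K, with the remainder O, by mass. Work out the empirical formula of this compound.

Assume 100 g: 6.138 g B, 66.61 g K, 27.252 g O.
n(B) = 6.138/10.81 = 0.5678, n(K) = 66.61/39.10 = 1.704, n(O) = 27.252/16.00 = 1.703
Ratios (÷ 0.5678): B 1.000, K 3.000, O 3.000
→ BK3O3

BK3O3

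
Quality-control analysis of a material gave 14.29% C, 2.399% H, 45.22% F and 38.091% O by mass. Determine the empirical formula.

CH2F2O2

Assume 100 g: 14.29 g C, 2.399 g H, 45.22 g F, 38.091 g O.
Moles — C: 14.29 / 12.01 = 1.19 mol; H: 2.399 / 1.008 = 2.38 mol; F: 45.22 / 19.00 = 2.38 mol; O: 38.091 / 16.00 = 2.381 mol
Smallest is C at 1.19 mol; normalising gives C 1.000, H 2.000, F 2.000, O 2.001
Ratio ≈ 1:2:2:2, so the empirical formula is CH2F2O2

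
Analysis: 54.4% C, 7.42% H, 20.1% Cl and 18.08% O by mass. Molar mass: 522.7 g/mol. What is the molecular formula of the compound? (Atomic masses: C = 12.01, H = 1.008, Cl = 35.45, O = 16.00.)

C24H39Cl3O6

Assume 100 g: 54.4 g C, 7.42 g H, 20.1 g Cl, 18.08 g O.
C: 54.4 g ÷ 12.01 g/mol = 4.53 mol
H: 7.42 g ÷ 1.008 g/mol = 7.361 mol
Cl: 20.1 g ÷ 35.45 g/mol = 0.567 mol
O: 18.08 g ÷ 16.00 g/mol = 1.13 mol
Ratios (÷ 0.567): C 7.989, H 12.983, Cl 1.000, O 1.993
≈ 8:13:1:2 → C8H13ClO2
Empirical-formula mass = 176.63 g/mol
n = 522.7 / 176.63 = 2.96 ≈ 3
Molecular formula = (C8H13ClO2)×3 = C24H39Cl3O6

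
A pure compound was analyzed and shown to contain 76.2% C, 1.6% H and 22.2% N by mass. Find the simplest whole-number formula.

Assume 100 g: 76.2 g C, 1.6 g H, 22.2 g N.
Moles — C: 76.2 / 12.01 = 6.345 mol; H: 1.6 / 1.008 = 1.587 mol; N: 22.2 / 14.01 = 1.585 mol
Divide by the smallest (1.585 mol N): C 4.004, H 1.002, N 1.000
≈ 4:1:1 → C4HN

C4HN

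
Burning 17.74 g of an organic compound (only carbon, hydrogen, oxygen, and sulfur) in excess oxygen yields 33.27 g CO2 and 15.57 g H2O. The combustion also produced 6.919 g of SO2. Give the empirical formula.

C7H16O2S

mol C = 33.27 / 44.01 = 0.7560; mass C = 0.7560 × 12.01 = 9.079 g
mol H = 2 × (15.57 / 18.02) = 1.728; mass H = 1.728 × 1.008 = 1.742 g
mol S = 6.919 / 64.07 = 0.1080; mass S = 3.463 g
mass O = 17.74 − (14.28) = 3.456 g → mol O = 0.2160
Smallest is S at 0.108 mol; normalising gives C 7.000, H 16.002, O 2.000, S 1.000
Ratio ≈ 7:16:2:1, so the empirical formula is C7H16O2S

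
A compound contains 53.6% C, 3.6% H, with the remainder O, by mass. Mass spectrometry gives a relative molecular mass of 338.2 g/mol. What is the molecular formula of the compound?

Assume 100 g: 53.6 g C, 3.6 g H, 42.8 g O.
n(C) = 53.6/12.01 = 4.463, n(H) = 3.6/1.008 = 3.571, n(O) = 42.8/16.00 = 2.675
Ratios (÷ 2.675): C 1.668, H 1.335, O 1.000
×3: C 5.01, H 4.01, O 3.00 → C5H4O3
Empirical-formula mass = 112.08 g/mol
n = 338.2 / 112.08 = 3.02 ≈ 3
Molecular formula = (C5H4O3)×3 = C15H12O9

C15H12O9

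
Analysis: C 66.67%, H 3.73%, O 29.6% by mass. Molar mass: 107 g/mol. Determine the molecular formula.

C6H4O2

Assume 100 g: 66.67 g C, 3.73 g H, 29.6 g O.
Moles — C: 66.67 / 12.01 = 5.551 mol; H: 3.73 / 1.008 = 3.7 mol; O: 29.6 / 16.00 = 1.85 mol
Ratios (÷ 1.85): C 3.001, H 2.000, O 1.000
Ratio ≈ 3:2:1, so the empirical formula is C3H2O
Empirical-formula mass = 54.05 g/mol
n = 107 / 54.05 = 1.98 ≈ 2
Molecular formula = (C3H2O)×2 = C6H4O2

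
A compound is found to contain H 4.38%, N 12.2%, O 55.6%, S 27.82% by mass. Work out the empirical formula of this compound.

H5NO4S

Assume 100 g: 4.38 g H, 12.2 g N, 55.6 g O, 27.82 g S.
Moles — H: 4.38 / 1.008 = 4.345 mol; N: 12.2 / 14.01 = 0.8708 mol; O: 55.6 / 16.00 = 3.475 mol; S: 27.82 / 32.07 = 0.8675 mol
Ratios (÷ 0.8675): H 5.009, N 1.004, O 4.006, S 1.000
≈ 5:1:4:1 → H5NO4S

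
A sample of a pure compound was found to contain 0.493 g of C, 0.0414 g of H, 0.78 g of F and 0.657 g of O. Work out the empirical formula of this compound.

Moles — C: 0.493 / 12.01 = 0.04105 mol; H: 0.0414 / 1.008 = 0.04107 mol; F: 0.78 / 19.00 = 0.04105 mol; O: 0.657 / 16.00 = 0.04106 mol
Divide by the smallest (0.04105 mol C): C 1.000, H 1.001, F 1.000, O 1.000
Ratio ≈ 1:1:1:1, so the empirical formula is CHFO

CHFO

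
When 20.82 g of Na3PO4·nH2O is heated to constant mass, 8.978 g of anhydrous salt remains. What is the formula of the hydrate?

Mass of water lost = 20.82 − 8.978 = 11.84 g → 11.84 / 18.02 = 0.6572 mol H2O
Molar mass of Na3PO4 = 163.94 g/mol → mol Na3PO4 = 8.978 / 163.94 = 0.05476
n = 0.6572 / 0.05476 = 12.00 ≈ 12 → Na3PO4·12H2O

Na3PO4·12H2O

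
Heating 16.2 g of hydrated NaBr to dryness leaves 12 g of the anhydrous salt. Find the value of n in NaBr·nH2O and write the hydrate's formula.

Mass of water lost = 16.2 − 12 = 4.2 g → 4.2 / 18.02 = 0.2331 mol H2O
Molar mass of NaBr = 102.89 g/mol → mol NaBr = 12 / 102.89 = 0.1166
n = 0.2331 / 0.1166 = 2.00 ≈ 2 → NaBr·2H2O

NaBr·2H2O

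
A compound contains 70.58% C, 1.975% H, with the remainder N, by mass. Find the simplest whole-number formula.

C3HN

Assume 100 g: 70.58 g C, 1.975 g H, 27.445 g N.
C: 70.58 g ÷ 12.01 g/mol = 5.877 mol
H: 1.975 g ÷ 1.008 g/mol = 1.959 mol
N: 27.445 g ÷ 14.01 g/mol = 1.959 mol
Ratios (÷ 1.959): C 3.000, H 1.000, N 1.000
≈ 3:1:1 → C3HN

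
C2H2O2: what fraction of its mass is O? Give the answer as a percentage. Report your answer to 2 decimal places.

Molar mass = 2(12.01) + 2(1.008) + 2(16.00) = 58.036 g/mol
Mass of O per mole = 2 × 16.00 = 32.000 g
% O = 32.000 / 58.036 × 100 = 55.14%

55.14%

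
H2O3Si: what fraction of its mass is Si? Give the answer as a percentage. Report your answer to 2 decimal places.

Molar mass = 2(1.008) + 3(16.00) + 1(28.09) = 78.106 g/mol
Mass of Si per mole = 1 × 28.09 = 28.090 g
% Si = 28.090 / 78.106 × 100 = 35.96%

35.96%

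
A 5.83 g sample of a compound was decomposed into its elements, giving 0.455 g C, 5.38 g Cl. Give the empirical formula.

CCl4

C: 0.455 g ÷ 12.01 g/mol = 0.03789 mol
Cl: 5.38 g ÷ 35.45 g/mol = 0.1518 mol
Divide by the smallest (0.03789 mol C): C 1.000, Cl 4.006
≈ 1:4 → CCl4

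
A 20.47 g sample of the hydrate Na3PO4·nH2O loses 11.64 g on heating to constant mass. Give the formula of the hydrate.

Mass of anhydrous Na3PO4 = 20.47 − 11.64 = 8.83 g
mol H2O = 11.64 / 18.02 = 0.6459
Molar mass of Na3PO4 = 163.94 g/mol → mol Na3PO4 = 8.83 / 163.94 = 0.05386
n = 0.6459 / 0.05386 = 11.99 ≈ 12 → Na3PO4·12H2O

Na3PO4·12H2O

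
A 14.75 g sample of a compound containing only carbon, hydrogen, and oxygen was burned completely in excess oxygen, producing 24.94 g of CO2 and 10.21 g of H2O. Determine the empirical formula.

C4H8O3

mol C = 24.94 / 44.01 = 0.5667; mass C = 0.5667 × 12.01 = 6.806 g
mol H = 2 × (10.21 / 18.02) = 1.133; mass H = 1.133 × 1.008 = 1.142 g
mass O = 14.75 − (7.948) = 6.802 g → mol O = 0.4251
Divide by the smallest (0.4251 mol O): C 1.333, H 2.666, O 1.000
×3: C 4.00, H 8.00, O 3.00 → C4H8O3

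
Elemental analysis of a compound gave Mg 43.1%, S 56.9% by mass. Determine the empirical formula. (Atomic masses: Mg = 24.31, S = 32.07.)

Assume 100 g: 43.1 g Mg, 56.9 g S.
n(Mg) = 43.1/24.31 = 1.773, n(S) = 56.9/32.07 = 1.774
Smallest is Mg at 1.773 mol; normalising gives Mg 1.000, S 1.001
→ MgS

MgS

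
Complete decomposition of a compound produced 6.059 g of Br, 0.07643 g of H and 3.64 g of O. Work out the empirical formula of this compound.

Br: 6.059 g ÷ 79.90 g/mol = 0.07583 mol
H: 0.07643 g ÷ 1.008 g/mol = 0.07582 mol
O: 3.64 g ÷ 16.00 g/mol = 0.2275 mol
Smallest is H at 0.07582 mol; normalising gives Br 1.000, H 1.000, O 3.000
Ratio ≈ 1:1:3, so the empirical formula is BrHO3

BrHO3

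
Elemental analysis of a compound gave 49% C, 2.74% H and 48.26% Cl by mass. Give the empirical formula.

C3H2Cl

Assume 100 g: 49 g C, 2.74 g H, 48.26 g Cl.
Moles — C: 49 / 12.01 = 4.08 mol; H: 2.74 / 1.008 = 2.718 mol; Cl: 48.26 / 35.45 = 1.361 mol
Divide by the smallest (1.361 mol Cl): C 2.997, H 1.997, Cl 1.000
→ C3H2Cl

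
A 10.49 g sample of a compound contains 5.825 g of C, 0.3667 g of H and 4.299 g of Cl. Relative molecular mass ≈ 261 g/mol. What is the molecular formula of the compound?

C: 5.825 g ÷ 12.01 g/mol = 0.485 mol
H: 0.3667 g ÷ 1.008 g/mol = 0.3638 mol
Cl: 4.299 g ÷ 35.45 g/mol = 0.1213 mol
Divide by the smallest (0.1213 mol Cl): C 3.999, H 3.000, Cl 1.000
≈ 4:3:1 → C4H3Cl
Empirical-formula mass = 86.51 g/mol
n = 261 / 86.51 = 3.02 ≈ 3
Molecular formula = (C4H3Cl)×3 = C12H9Cl3

C12H9Cl3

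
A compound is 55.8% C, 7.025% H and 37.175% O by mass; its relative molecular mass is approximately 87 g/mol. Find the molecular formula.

Assume 100 g: 55.8 g C, 7.025 g H, 37.175 g O.
Moles — C: 55.8 / 12.01 = 4.646 mol; H: 7.025 / 1.008 = 6.969 mol; O: 37.175 / 16.00 = 2.323 mol
Ratios (÷ 2.323): C 2.000, H 3.000, O 1.000
→ C2H3O
Empirical-formula mass = 43.04 g/mol
n = 87 / 43.04 = 2.02 ≈ 2
Molecular formula = (C2H3O)×2 = C4H6O2

C4H6O2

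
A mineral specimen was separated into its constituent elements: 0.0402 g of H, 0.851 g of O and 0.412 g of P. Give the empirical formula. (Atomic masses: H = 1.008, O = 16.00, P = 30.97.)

H3O4P

H: 0.0402 g ÷ 1.008 g/mol = 0.03988 mol
O: 0.851 g ÷ 16.00 g/mol = 0.05319 mol
P: 0.412 g ÷ 30.97 g/mol = 0.0133 mol
Smallest is P at 0.0133 mol; normalising gives H 2.998, O 3.998, P 1.000
Ratio ≈ 3:4:1, so the empirical formula is H3O4P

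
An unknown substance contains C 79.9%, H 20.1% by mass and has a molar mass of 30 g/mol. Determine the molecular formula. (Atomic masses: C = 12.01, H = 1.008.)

Assume 100 g: 79.9 g C, 20.1 g H.
n(C) = 79.9/12.01 = 6.653, n(H) = 20.1/1.008 = 19.94
Divide by the smallest (6.653 mol C): C 1.000, H 2.997
Ratio ≈ 1:3, so the empirical formula is CH3
Empirical-formula mass = 15.03 g/mol
n = 30 / 15.03 = 2.00 ≈ 2
Molecular formula = (CH3)×2 = C2H6

C2H6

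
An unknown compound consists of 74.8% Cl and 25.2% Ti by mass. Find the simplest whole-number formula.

Cl4Ti

Assume 100 g: 74.8 g Cl, 25.2 g Ti.
Cl: 74.8 g ÷ 35.45 g/mol = 2.11 mol
Ti: 25.2 g ÷ 47.87 g/mol = 0.5264 mol
Smallest is Ti at 0.5264 mol; normalising gives Cl 4.008, Ti 1.000
→ Cl4Ti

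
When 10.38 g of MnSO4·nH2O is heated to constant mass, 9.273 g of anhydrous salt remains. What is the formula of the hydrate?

Mass of water lost = 10.38 − 9.273 = 1.107 g → 1.107 / 18.02 = 0.06143 mol H2O
Molar mass of MnSO4 = 151.01 g/mol → mol MnSO4 = 9.273 / 151.01 = 0.06141
n = 0.06143 / 0.06141 = 1.00 ≈ 1 → MnSO4·H2O

MnSO4·H2O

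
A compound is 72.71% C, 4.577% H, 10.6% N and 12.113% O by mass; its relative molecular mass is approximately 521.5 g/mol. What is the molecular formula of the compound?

Assume 100 g: 72.71 g C, 4.577 g H, 10.6 g N, 12.113 g O.
n(C) = 72.71/12.01 = 6.054, n(H) = 4.577/1.008 = 4.541, n(N) = 10.6/14.01 = 0.7566, n(O) = 12.113/16.00 = 0.7571
Smallest is N at 0.7566 mol; normalising gives C 8.002, H 6.001, N 1.000, O 1.001
Ratio ≈ 8:6:1:1, so the empirical formula is C8H6NO
Empirical-formula mass = 132.14 g/mol
n = 521.5 / 132.14 = 3.95 ≈ 4
Molecular formula = (C8H6NO)×4 = C32H24N4O4

C32H24N4O4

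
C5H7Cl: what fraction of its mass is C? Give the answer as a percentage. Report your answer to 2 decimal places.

Molar mass = 5(12.01) + 7(1.008) + 1(35.45) = 102.556 g/mol
Mass of C per mole = 5 × 12.01 = 60.050 g
% C = 60.050 / 102.556 × 100 = 58.55%

58.55%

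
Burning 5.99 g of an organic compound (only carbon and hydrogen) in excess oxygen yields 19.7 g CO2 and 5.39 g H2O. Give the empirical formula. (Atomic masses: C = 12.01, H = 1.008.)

mol C = 19.7 / 44.01 = 0.4476; mass C = 0.4476 × 12.01 = 5.376 g
mol H = 2 × (5.39 / 18.02) = 0.5982; mass H = 0.5982 × 1.008 = 0.6030 g
Ratios (÷ 0.4476): C 1.000, H 1.336
×3: C 3.00, H 4.01 → C3H4

C3H4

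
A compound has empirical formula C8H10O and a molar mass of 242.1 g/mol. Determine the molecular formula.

Empirical-formula mass = 122.16 g/mol
n = 242.1 / 122.16 = 1.98 ≈ 2
Molecular formula = (C8H10O)2 = C16H20O2

C16H20O2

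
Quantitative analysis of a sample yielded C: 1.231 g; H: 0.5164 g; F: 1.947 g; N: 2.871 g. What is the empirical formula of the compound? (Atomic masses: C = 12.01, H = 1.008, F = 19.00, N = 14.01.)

Moles — C: 1.231 / 12.01 = 0.1025 mol; H: 0.5164 / 1.008 = 0.5123 mol; F: 1.947 / 19.00 = 0.1025 mol; N: 2.871 / 14.01 = 0.2049 mol
Smallest is F at 0.1025 mol; normalising gives C 1.000, H 4.999, F 1.000, N 2.000
≈ 1:5:1:2 → CH5FN2

CH5FN2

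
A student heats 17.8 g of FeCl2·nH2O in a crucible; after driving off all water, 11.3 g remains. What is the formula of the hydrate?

Mass of water lost = 17.8 − 11.3 = 6.5 g → 6.5 / 18.02 = 0.3607 mol H2O
Molar mass of FeCl2 = 126.75 g/mol → mol FeCl2 = 11.3 / 126.75 = 0.08915
n = 0.3607 / 0.08915 = 4.05 ≈ 4 → FeCl2·4H2O

FeCl2·4H2O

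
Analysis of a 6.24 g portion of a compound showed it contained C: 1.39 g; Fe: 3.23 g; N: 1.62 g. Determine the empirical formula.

C2FeN2

Moles — C: 1.39 / 12.01 = 0.1157 mol; Fe: 3.23 / 55.85 = 0.05783 mol; N: 1.62 / 14.01 = 0.1156 mol
Smallest is Fe at 0.05783 mol; normalising gives C 2.001, Fe 1.000, N 1.999
≈ 2:1:2 → C2FeN2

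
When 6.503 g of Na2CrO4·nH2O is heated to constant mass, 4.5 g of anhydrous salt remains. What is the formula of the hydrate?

Na2CrO4·4H2O

Mass of water lost = 6.503 − 4.5 = 2.003 g → 2.003 / 18.02 = 0.1112 mol H2O
Molar mass of Na2CrO4 = 161.98 g/mol → mol Na2CrO4 = 4.5 / 161.98 = 0.02778
n = 0.1112 / 0.02778 = 4.00 ≈ 4 → Na2CrO4·4H2O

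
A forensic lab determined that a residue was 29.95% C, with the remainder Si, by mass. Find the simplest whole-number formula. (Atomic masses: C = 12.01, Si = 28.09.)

CSi

Assume 100 g: 29.95 g C, 70.05 g Si.
Moles — C: 29.95 / 12.01 = 2.494 mol; Si: 70.05 / 28.09 = 2.494 mol
Ratios (÷ 2.494): C 1.000, Si 1.000
Ratio ≈ 1:1, so the empirical formula is CSi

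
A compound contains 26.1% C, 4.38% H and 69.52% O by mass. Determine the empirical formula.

Assume 100 g: 26.1 g C, 4.38 g H, 69.52 g O.
C: 26.1 g ÷ 12.01 g/mol = 2.173 mol
H: 4.38 g ÷ 1.008 g/mol = 4.345 mol
O: 69.52 g ÷ 16.00 g/mol = 4.345 mol
Smallest is C at 2.173 mol; normalising gives C 1.000, H 1.999, O 1.999
Ratio ≈ 1:2:2, so the empirical formula is CH2O2

CH2O2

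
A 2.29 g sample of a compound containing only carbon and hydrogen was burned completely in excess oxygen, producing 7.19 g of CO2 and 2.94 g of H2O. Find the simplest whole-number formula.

mol C = 7.19 / 44.01 = 0.1634; mass C = 0.1634 × 12.01 = 1.962 g
mol H = 2 × (2.94 / 18.02) = 0.3263; mass H = 0.3263 × 1.008 = 0.3289 g
Divide by the smallest (0.1634 mol C): C 1.000, H 1.997
≈ 1:2 → CH2

CH2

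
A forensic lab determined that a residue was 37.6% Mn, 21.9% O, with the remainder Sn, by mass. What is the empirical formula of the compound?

Mn2O4Sn

Assume 100 g: 37.6 g Mn, 21.9 g O, 40.5 g Sn.
Moles — Mn: 37.6 / 54.94 = 0.6844 mol; O: 21.9 / 16.00 = 1.369 mol; Sn: 40.5 / 118.71 = 0.3412 mol
Smallest is Sn at 0.3412 mol; normalising gives Mn 2.006, O 4.012, Sn 1.000
≈ 2:4:1 → Mn2O4Sn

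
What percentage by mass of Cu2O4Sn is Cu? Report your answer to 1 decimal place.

41.0%

Molar mass = 2(63.55) + 4(16.00) + 1(118.71) = 309.810 g/mol
Mass of Cu per mole = 2 × 63.55 = 127.100 g
% Cu = 127.100 / 309.810 × 100 = 41.0%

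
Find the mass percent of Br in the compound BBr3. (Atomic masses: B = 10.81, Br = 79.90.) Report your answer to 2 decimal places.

95.68%

Molar mass = 1(10.81) + 3(79.90) = 250.510 g/mol
Mass of Br per mole = 3 × 79.90 = 239.700 g
% Br = 239.700 / 250.510 × 100 = 95.68%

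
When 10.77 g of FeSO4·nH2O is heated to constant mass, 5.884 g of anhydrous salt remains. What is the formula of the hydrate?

Mass of water lost = 10.77 − 5.884 = 4.886 g → 4.886 / 18.02 = 0.2711 mol H2O
Molar mass of FeSO4 = 151.92 g/mol → mol FeSO4 = 5.884 / 151.92 = 0.03873
n = 0.2711 / 0.03873 = 7.00 ≈ 7 → FeSO4·7H2O

FeSO4·7H2O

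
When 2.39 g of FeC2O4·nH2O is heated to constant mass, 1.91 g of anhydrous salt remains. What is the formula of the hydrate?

FeC2O4·2H2O

Mass of water lost = 2.39 − 1.91 = 0.48 g → 0.48 / 18.02 = 0.02664 mol H2O
Molar mass of FeC2O4 = 143.87 g/mol → mol FeC2O4 = 1.91 / 143.87 = 0.01328
n = 0.02664 / 0.01328 = 2.01 ≈ 2 → FeC2O4·2H2O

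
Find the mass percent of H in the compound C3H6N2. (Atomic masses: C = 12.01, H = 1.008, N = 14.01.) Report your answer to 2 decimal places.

8.63%

Molar mass = 3(12.01) + 6(1.008) + 2(14.01) = 70.098 g/mol
Mass of H per mole = 6 × 1.008 = 6.048 g
% H = 6.048 / 70.098 × 100 = 8.63%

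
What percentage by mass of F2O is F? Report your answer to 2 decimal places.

Molar mass = 2(19.00) + 1(16.00) = 54.000 g/mol
Mass of F per mole = 2 × 19.00 = 38.000 g
% F = 38.000 / 54.000 × 100 = 70.37%

70.37%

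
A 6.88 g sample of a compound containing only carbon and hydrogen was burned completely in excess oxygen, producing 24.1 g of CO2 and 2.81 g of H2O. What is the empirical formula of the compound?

mol C = 24.1 / 44.01 = 0.5476; mass C = 0.5476 × 12.01 = 6.577 g
mol H = 2 × (2.81 / 18.02) = 0.3119; mass H = 0.3119 × 1.008 = 0.3144 g
Ratios (÷ 0.3119): C 1.756, H 1.000
×4: C 7.02, H 4.00 → C7H4

C7H4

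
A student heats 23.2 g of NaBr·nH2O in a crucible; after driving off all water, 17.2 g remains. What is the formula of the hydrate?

NaBr·2H2O

Mass of water lost = 23.2 − 17.2 = 6 g → 6 / 18.02 = 0.333 mol H2O
Molar mass of NaBr = 102.89 g/mol → mol NaBr = 17.2 / 102.89 = 0.1672
n = 0.333 / 0.1672 = 1.99 ≈ 2 → NaBr·2H2O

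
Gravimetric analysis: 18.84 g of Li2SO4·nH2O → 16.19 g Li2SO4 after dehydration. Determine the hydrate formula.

Li2SO4·H2O

Mass of water lost = 18.84 − 16.19 = 2.65 g → 2.65 / 18.02 = 0.1471 mol H2O
Molar mass of Li2SO4 = 109.95 g/mol → mol Li2SO4 = 16.19 / 109.95 = 0.1472
n = 0.1471 / 0.1472 = 1.00 ≈ 1 → Li2SO4·H2O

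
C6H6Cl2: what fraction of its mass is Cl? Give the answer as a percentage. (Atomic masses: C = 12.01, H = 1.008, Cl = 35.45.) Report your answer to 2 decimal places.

47.58%

Molar mass = 6(12.01) + 6(1.008) + 2(35.45) = 149.008 g/mol
Mass of Cl per mole = 2 × 35.45 = 70.900 g
% Cl = 70.900 / 149.008 × 100 = 47.58%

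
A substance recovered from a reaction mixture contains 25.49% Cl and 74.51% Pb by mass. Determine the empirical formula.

Assume 100 g: 25.49 g Cl, 74.51 g Pb.
Moles — Cl: 25.49 / 35.45 = 0.719 mol; Pb: 74.51 / 207.2 = 0.3596 mol
Divide by the smallest (0.3596 mol Pb): Cl 2.000, Pb 1.000
→ Cl2Pb

Cl2Pb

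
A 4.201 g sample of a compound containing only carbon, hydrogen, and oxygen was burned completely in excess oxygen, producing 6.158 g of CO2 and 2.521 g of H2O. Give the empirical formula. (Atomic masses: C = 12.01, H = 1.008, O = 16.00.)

CH2O

mol C = 6.158 / 44.01 = 0.1399; mass C = 0.1399 × 12.01 = 1.680 g
mol H = 2 × (2.521 / 18.02) = 0.2798; mass H = 0.2798 × 1.008 = 0.2820 g
mass O = 4.201 − (1.963) = 2.238 g → mol O = 0.1399
Smallest is O at 0.1399 mol; normalising gives C 1.000, H 2.000, O 1.000
Ratio ≈ 1:2:1, so the empirical formula is CH2O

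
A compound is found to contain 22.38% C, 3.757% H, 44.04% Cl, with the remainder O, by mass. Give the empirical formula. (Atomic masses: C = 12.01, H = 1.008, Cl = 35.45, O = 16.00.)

C3H6Cl2O3

Assume 100 g: 22.38 g C, 3.757 g H, 44.04 g Cl, 29.823 g O.
n(C) = 22.38/12.01 = 1.863, n(H) = 3.757/1.008 = 3.727, n(Cl) = 44.04/35.45 = 1.242, n(O) = 29.823/16.00 = 1.864
Ratios (÷ 1.242): C 1.500, H 3.000, Cl 1.000, O 1.500
Multiply by 2: C 3.00, H 6.00, Cl 2.00, O 3.00 → C3H6Cl2O3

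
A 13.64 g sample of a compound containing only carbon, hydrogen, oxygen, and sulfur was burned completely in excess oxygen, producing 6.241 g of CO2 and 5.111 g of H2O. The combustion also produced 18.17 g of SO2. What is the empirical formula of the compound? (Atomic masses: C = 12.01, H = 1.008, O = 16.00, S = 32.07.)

mol C = 6.241 / 44.01 = 0.1418; mass C = 0.1418 × 12.01 = 1.703 g
mol H = 2 × (5.111 / 18.02) = 0.5673; mass H = 0.5673 × 1.008 = 0.5718 g
mol S = 18.17 / 64.07 = 0.2836; mass S = 9.095 g
mass O = 13.64 − (11.37) = 2.270 g → mol O = 0.1419
Ratios (÷ 0.1418): C 1.000, H 4.000, O 1.001, S 2.000
≈ 1:4:1:2 → CH4OS2

CH4OS2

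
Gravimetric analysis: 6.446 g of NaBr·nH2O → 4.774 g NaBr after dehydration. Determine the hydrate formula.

Mass of water lost = 6.446 − 4.774 = 1.672 g → 1.672 / 18.02 = 0.09279 mol H2O
Molar mass of NaBr = 102.89 g/mol → mol NaBr = 4.774 / 102.89 = 0.0464
n = 0.09279 / 0.0464 = 2.00 ≈ 2 → NaBr·2H2O

NaBr·2H2O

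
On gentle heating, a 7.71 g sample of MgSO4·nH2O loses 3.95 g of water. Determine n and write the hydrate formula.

Mass of anhydrous MgSO4 = 7.71 − 3.95 = 3.76 g
mol H2O = 3.95 / 18.02 = 0.2192
Molar mass of MgSO4 = 120.38 g/mol → mol MgSO4 = 3.76 / 120.38 = 0.03123
n = 0.2192 / 0.03123 = 7.02 ≈ 7 → MgSO4·7H2O

MgSO4·7H2O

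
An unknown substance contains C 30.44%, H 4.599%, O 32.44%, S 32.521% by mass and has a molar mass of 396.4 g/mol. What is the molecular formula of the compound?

Assume 100 g: 30.44 g C, 4.599 g H, 32.44 g O, 32.521 g S.
C: 30.44 g ÷ 12.01 g/mol = 2.535 mol
H: 4.599 g ÷ 1.008 g/mol = 4.562 mol
O: 32.44 g ÷ 16.00 g/mol = 2.027 mol
S: 32.521 g ÷ 32.07 g/mol = 1.014 mol
Smallest is S at 1.014 mol; normalising gives C 2.499, H 4.499, O 1.999, S 1.000
×2: C 5.00, H 9.00, O 4.00, S 2.00 → C5H9O4S2
Empirical-formula mass = 197.26 g/mol
n = 396.4 / 197.26 = 2.01 ≈ 2
Molecular formula = (C5H9O4S2)×2 = C10H18O8S4

C10H18O8S4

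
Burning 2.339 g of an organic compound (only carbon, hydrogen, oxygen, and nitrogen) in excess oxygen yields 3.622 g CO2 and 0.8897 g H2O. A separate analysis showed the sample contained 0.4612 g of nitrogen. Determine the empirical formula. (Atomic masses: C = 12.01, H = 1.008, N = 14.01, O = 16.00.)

C5H6N2O3

mol C = 3.622 / 44.01 = 0.08230; mass C = 0.08230 × 12.01 = 0.9884 g
mol H = 2 × (0.8897 / 18.02) = 0.09875; mass H = 0.09875 × 1.008 = 0.09954 g
mol N = 0.4612 / 14.01 = 0.03292
mass O = 2.339 − (1.549) = 0.7898 g → mol O = 0.04937
Smallest is N at 0.03292 mol; normalising gives C 2.500, H 3.000, N 1.000, O 1.500
Scaling by 2: C 5.00, H 6.00, N 2.00, O 3.00 → C5H6N2O3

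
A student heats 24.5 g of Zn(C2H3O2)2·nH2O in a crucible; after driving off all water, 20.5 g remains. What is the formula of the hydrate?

Mass of water lost = 24.5 − 20.5 = 4 g → 4 / 18.02 = 0.222 mol H2O
Molar mass of Zn(C2H3O2)2 = 183.47 g/mol → mol Zn(C2H3O2)2 = 20.5 / 183.47 = 0.1117
n = 0.222 / 0.1117 = 1.99 ≈ 2 → Zn(C2H3O2)2·2H2O

Zn(C2H3O2)2·2H2O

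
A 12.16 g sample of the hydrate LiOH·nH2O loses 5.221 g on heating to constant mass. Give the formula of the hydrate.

Mass of anhydrous LiOH = 12.16 − 5.221 = 6.939 g
mol H2O = 5.221 / 18.02 = 0.2897
Molar mass of LiOH = 23.95 g/mol → mol LiOH = 6.939 / 23.95 = 0.2898
n = 0.2897 / 0.2898 = 1.00 ≈ 1 → LiOH·H2O

LiOH·H2O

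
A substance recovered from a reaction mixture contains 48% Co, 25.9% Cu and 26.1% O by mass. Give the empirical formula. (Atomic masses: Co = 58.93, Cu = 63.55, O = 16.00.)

Co2CuO4

Assume 100 g: 48 g Co, 25.9 g Cu, 26.1 g O.
n(Co) = 48/58.93 = 0.8145, n(Cu) = 25.9/63.55 = 0.4076, n(O) = 26.1/16.00 = 1.631
Ratios (÷ 0.4076): Co 1.999, Cu 1.000, O 4.003
Ratio ≈ 2:1:4, so the empirical formula is Co2CuO4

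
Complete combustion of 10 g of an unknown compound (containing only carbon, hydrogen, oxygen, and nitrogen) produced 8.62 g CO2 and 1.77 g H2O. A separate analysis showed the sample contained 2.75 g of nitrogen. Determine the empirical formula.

mol C = 8.62 / 44.01 = 0.1959; mass C = 0.1959 × 12.01 = 2.352 g
mol H = 2 × (1.77 / 18.02) = 0.1964; mass H = 0.1964 × 1.008 = 0.1980 g
mol N = 2.75 / 14.01 = 0.1963
mass O = 10 − (5.300) = 4.700 g → mol O = 0.2937
Divide by the smallest (0.1959 mol C): C 1.000, H 1.003, N 1.002, O 1.500
Multiply by 2: C 2.00, H 2.01, N 2.00, O 3.00 → C2H2N2O3

C2H2N2O3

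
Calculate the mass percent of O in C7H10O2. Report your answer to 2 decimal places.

25.37%

Molar mass = 7(12.01) + 10(1.008) + 2(16.00) = 126.150 g/mol
Mass of O per mole = 2 × 16.00 = 32.000 g
% O = 32.000 / 126.150 × 100 = 25.37%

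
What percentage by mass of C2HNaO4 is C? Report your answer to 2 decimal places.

Molar mass = 2(12.01) + 1(1.008) + 1(22.99) + 4(16.00) = 112.018 g/mol
Mass of C per mole = 2 × 12.01 = 24.020 g
% C = 24.020 / 112.018 × 100 = 21.44%

21.44%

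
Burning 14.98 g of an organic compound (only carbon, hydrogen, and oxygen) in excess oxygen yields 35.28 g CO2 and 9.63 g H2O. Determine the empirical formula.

C3H4O

mol C = 35.28 / 44.01 = 0.8016; mass C = 0.8016 × 12.01 = 9.628 g
mol H = 2 × (9.63 / 18.02) = 1.069; mass H = 1.069 × 1.008 = 1.077 g
mass O = 14.98 − (10.71) = 4.275 g → mol O = 0.2672
Smallest is O at 0.2672 mol; normalising gives C 3.000, H 4.000, O 1.000
Ratio ≈ 3:4:1, so the empirical formula is C3H4O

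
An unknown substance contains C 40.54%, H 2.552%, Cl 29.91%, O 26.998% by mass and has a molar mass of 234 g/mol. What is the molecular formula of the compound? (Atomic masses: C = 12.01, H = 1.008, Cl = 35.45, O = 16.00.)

C8H6Cl2O4

Assume 100 g: 40.54 g C, 2.552 g H, 29.91 g Cl, 26.998 g O.
Moles — C: 40.54 / 12.01 = 3.376 mol; H: 2.552 / 1.008 = 2.532 mol; Cl: 29.91 / 35.45 = 0.8437 mol; O: 26.998 / 16.00 = 1.687 mol
Divide by the smallest (0.8437 mol Cl): C 4.001, H 3.001, Cl 1.000, O 2.000
Ratio ≈ 4:3:1:2, so the empirical formula is C4H3ClO2
Empirical-formula mass = 118.51 g/mol
n = 234 / 118.51 = 1.97 ≈ 2
Molecular formula = (C4H3ClO2)×2 = C8H6Cl2O4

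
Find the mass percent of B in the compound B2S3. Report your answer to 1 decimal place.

18.3%

Molar mass = 2(10.81) + 3(32.07) = 117.830 g/mol
Mass of B per mole = 2 × 10.81 = 21.620 g
% B = 21.620 / 117.830 × 100 = 18.3%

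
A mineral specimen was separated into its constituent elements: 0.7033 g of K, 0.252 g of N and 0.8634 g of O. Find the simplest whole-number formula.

KNO3

K: 0.7033 g ÷ 39.10 g/mol = 0.01799 mol
N: 0.252 g ÷ 14.01 g/mol = 0.01799 mol
O: 0.8634 g ÷ 16.00 g/mol = 0.05396 mol
Ratios (÷ 0.01799): K 1.000, N 1.000, O 3.000
→ KNO3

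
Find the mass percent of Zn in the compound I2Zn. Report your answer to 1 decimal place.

Molar mass = 2(126.90) + 1(65.38) = 319.180 g/mol
Mass of Zn per mole = 1 × 65.38 = 65.380 g
% Zn = 65.380 / 319.180 × 100 = 20.5%

20.5%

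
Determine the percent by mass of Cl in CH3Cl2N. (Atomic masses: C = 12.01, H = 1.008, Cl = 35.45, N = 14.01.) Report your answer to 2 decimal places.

Molar mass = 1(12.01) + 3(1.008) + 2(35.45) + 1(14.01) = 99.944 g/mol
Mass of Cl per mole = 2 × 35.45 = 70.900 g
% Cl = 70.900 / 99.944 × 100 = 70.94%

70.94%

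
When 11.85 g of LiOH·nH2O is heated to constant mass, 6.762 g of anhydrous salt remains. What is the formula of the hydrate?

Mass of water lost = 11.85 − 6.762 = 5.088 g → 5.088 / 18.02 = 0.2824 mol H2O
Molar mass of LiOH = 23.95 g/mol → mol LiOH = 6.762 / 23.95 = 0.2824
n = 0.2824 / 0.2824 = 1.00 ≈ 1 → LiOH·H2O

LiOH·H2O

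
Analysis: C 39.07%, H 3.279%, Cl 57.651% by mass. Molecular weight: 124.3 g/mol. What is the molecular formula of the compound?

Assume 100 g: 39.07 g C, 3.279 g H, 57.651 g Cl.
n(C) = 39.07/12.01 = 3.253, n(H) = 3.279/1.008 = 3.253, n(Cl) = 57.651/35.45 = 1.626
Divide by the smallest (1.626 mol Cl): C 2.000, H 2.000, Cl 1.000
≈ 2:2:1 → C2H2Cl
Empirical-formula mass = 61.49 g/mol
n = 124.3 / 61.49 = 2.02 ≈ 2
Molecular formula = (C2H2Cl)×2 = C4H4Cl2

C4H4Cl2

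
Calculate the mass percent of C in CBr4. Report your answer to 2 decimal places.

3.62%

Molar mass = 1(12.01) + 4(79.90) = 331.610 g/mol
Mass of C per mole = 1 × 12.01 = 12.010 g
% C = 12.010 / 331.610 × 100 = 3.62%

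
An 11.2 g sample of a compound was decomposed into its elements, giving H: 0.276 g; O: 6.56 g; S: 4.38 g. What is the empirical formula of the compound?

H: 0.276 g ÷ 1.008 g/mol = 0.2738 mol
O: 6.56 g ÷ 16.00 g/mol = 0.41 mol
S: 4.38 g ÷ 32.07 g/mol = 0.1366 mol
Smallest is S at 0.1366 mol; normalising gives H 2.005, O 3.002, S 1.000
Ratio ≈ 2:3:1, so the empirical formula is H2O3S

H2O3S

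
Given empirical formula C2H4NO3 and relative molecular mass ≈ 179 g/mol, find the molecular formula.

C4H8N2O6

Empirical-formula mass = 90.06 g/mol
n = 179 / 90.06 = 1.99 ≈ 2
Molecular formula = (C2H4NO3)2 = C4H8N2O6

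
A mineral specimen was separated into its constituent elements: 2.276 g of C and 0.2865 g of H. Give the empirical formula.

C2H3

n(C) = 2.276/12.01 = 0.1895, n(H) = 0.2865/1.008 = 0.2842
Ratios (÷ 0.1895): C 1.000, H 1.500
×2: C 2.00, H 3.00 → C2H3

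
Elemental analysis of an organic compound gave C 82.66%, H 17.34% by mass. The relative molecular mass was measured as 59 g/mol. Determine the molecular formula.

C4H10

Assume 100 g: 82.66 g C, 17.34 g H.
C: 82.66 g ÷ 12.01 g/mol = 6.883 mol
H: 17.34 g ÷ 1.008 g/mol = 17.2 mol
Ratios (÷ 6.883): C 1.000, H 2.499
Scaling by 2: C 2.00, H 5.00 → C2H5
Empirical-formula mass = 29.06 g/mol
n = 59 / 29.06 = 2.03 ≈ 2
Molecular formula = (C2H5)×2 = C4H10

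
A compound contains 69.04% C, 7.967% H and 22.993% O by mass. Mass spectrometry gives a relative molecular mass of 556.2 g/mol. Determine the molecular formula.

Assume 100 g: 69.04 g C, 7.967 g H, 22.993 g O.
Moles — C: 69.04 / 12.01 = 5.749 mol; H: 7.967 / 1.008 = 7.904 mol; O: 22.993 / 16.00 = 1.437 mol
Divide by the smallest (1.437 mol O): C 4.000, H 5.500, O 1.000
×2: C 8.00, H 11.00, O 2.00 → C8H11O2
Empirical-formula mass = 139.17 g/mol
n = 556.2 / 139.17 = 4.00 ≈ 4
Molecular formula = (C8H11O2)×4 = C32H44O8

C32H44O8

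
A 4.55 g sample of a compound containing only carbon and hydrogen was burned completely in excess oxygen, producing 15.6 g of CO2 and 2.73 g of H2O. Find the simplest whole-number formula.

C7H6

mol C = 15.6 / 44.01 = 0.3545; mass C = 0.3545 × 12.01 = 4.257 g
mol H = 2 × (2.73 / 18.02) = 0.3030; mass H = 0.3030 × 1.008 = 0.3054 g
Divide by the smallest (0.303 mol H): C 1.170, H 1.000
×6: C 7.02, H 6.00 → C7H6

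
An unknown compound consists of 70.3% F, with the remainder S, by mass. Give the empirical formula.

Assume 100 g: 70.3 g F, 29.7 g S.
n(F) = 70.3/19.00 = 3.7, n(S) = 29.7/32.07 = 0.9261
Smallest is S at 0.9261 mol; normalising gives F 3.995, S 1.000
Ratio ≈ 4:1, so the empirical formula is F4S

F4S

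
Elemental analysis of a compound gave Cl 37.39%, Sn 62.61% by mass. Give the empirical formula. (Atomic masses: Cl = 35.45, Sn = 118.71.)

Assume 100 g: 37.39 g Cl, 62.61 g Sn.
Cl: 37.39 g ÷ 35.45 g/mol = 1.055 mol
Sn: 62.61 g ÷ 118.71 g/mol = 0.5274 mol
Smallest is Sn at 0.5274 mol; normalising gives Cl 2.000, Sn 1.000
≈ 2:1 → Cl2Sn

Cl2Sn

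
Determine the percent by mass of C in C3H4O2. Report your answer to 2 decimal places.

50.00%

Molar mass = 3(12.01) + 4(1.008) + 2(16.00) = 72.062 g/mol
Mass of C per mole = 3 × 12.01 = 36.030 g
% C = 36.030 / 72.062 × 100 = 50.00%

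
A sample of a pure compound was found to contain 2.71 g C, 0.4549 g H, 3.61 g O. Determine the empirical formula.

n(C) = 2.71/12.01 = 0.2256, n(H) = 0.4549/1.008 = 0.4513, n(O) = 3.61/16.00 = 0.2256
Ratios (÷ 0.2256): C 1.000, H 2.000, O 1.000
→ CH2O

CH2O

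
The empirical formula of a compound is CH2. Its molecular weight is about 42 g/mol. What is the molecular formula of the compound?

C3H6

Empirical-formula mass = 14.03 g/mol
n = 42 / 14.03 = 2.99 ≈ 3
Molecular formula = (CH2)3 = C3H6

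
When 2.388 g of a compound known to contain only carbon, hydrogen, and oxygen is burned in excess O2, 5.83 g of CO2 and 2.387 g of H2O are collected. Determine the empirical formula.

mol C = 5.83 / 44.01 = 0.1325; mass C = 0.1325 × 12.01 = 1.591 g
mol H = 2 × (2.387 / 18.02) = 0.2649; mass H = 0.2649 × 1.008 = 0.2670 g
mass O = 2.388 − (1.858) = 0.5300 g → mol O = 0.03312
Divide by the smallest (0.03312 mol O): C 3.999, H 7.998, O 1.000
→ C4H8O

C4H8O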